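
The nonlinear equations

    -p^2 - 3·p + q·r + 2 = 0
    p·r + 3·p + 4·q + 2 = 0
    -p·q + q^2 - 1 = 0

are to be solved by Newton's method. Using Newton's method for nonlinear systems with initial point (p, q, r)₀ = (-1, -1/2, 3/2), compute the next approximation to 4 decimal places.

(1.5000, -5.7500, -12.7500)

At (-1, -1/2, 3/2): F = (3.2500, -4.5000, -1.2500).
Jacobian J = [[-2·p - 3, r, q], [r + 3, 4, p], [-q, -p + 2·q, 0]].
At the point, J = [[-1.0000, 1.5000, -0.5000], [4.5000, 4.0000, -1.0000], [0.5000, 0.0000, 0.0000]] (det J = 0.2500).
Solving J·Δ = −F gives Δ = (2.5000, -5.2500, -14.2500).
Then the next iterate is (p, q, r)₁ = (1.5000, -5.7500, -12.7500).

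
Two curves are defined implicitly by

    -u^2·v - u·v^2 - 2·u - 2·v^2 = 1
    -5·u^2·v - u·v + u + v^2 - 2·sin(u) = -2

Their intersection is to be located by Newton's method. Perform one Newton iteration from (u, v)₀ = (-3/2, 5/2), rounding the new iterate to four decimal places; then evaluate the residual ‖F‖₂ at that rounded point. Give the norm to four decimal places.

3.3238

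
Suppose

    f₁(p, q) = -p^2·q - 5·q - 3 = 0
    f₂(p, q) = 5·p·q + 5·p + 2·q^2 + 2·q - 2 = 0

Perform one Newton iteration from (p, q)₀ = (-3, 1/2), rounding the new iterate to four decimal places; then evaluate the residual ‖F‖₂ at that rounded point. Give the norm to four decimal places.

At (-3, 1/2): F = (-10.0000, -23.0000).
Jacobian J = [[-2·p·q, -p^2 - 5], [5·q + 5, 5·p + 4·q + 2]].
At the point, J = [[3.0000, -14.0000], [7.5000, -11.0000]] (det J = 72.0000).
Solving J·Δ = −F gives Δ = (2.9444, -0.0833).
Then the next iterate is (p, q)₁ = (-0.0556, 0.4167).
Re-evaluating at (-0.0556, 0.4167): F = (-5.084788, -1.213165), so ‖F‖₂ = 5.2275.

5.2275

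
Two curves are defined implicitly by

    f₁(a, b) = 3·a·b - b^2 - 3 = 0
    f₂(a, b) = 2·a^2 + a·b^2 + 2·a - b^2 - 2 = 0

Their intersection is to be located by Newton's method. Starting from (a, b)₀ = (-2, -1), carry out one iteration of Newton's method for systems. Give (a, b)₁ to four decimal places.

(-1.7895, -0.6579)

At (-2, -1): F = (2.0000, -1.0000).
Jacobian J = [[3·b, 3·a - 2·b], [4·a + b^2 + 2, 2·a·b - 2·b]].
At the point, J = [[-3.0000, -4.0000], [-5.0000, 6.0000]] (det J = -38.0000).
Solving J·Δ = −F gives Δ = (0.2105, 0.3421).
Then the next iterate is (a, b)₁ = (-1.7895, -0.6579).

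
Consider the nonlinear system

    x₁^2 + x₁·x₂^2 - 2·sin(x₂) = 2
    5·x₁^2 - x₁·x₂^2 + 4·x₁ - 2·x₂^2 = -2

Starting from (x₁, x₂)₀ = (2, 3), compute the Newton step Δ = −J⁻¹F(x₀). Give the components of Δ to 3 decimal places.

At (2, 3): F = (19.71776, -6.000).
Jacobian J = [[2·x₁ + x₂^2, 2·x₁·x₂ - 2·cos(x₂)], [10·x₁ - x₂^2 + 4, -2·x₁·x₂ - 4·x₂]].
At the point, J = [[13.000, 13.97998], [15.000, -24.000]] (det J = -521.69977).
Solving J·Δ = −F gives Δ = (-0.746, -0.716).

(-0.746, -0.716)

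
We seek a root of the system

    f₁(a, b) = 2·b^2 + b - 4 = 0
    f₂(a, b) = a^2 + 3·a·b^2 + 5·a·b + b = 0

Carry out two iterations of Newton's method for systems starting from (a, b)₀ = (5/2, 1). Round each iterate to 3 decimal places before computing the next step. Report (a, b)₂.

(-0.116, 1.186)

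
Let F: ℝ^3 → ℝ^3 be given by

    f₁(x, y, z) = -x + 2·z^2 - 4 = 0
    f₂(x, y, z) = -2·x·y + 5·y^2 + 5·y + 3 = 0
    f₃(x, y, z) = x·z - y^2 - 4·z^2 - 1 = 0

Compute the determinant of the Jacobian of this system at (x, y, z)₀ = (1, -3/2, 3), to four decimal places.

J = [[-1, 0, 4·z], [-2·y, -2·x + 10·y + 5, 0], [z, -2·y, x - 8·z]].
At the point, J = [[-1.0000, 0.0000, 12.0000], [3.0000, -12.0000, 0.0000], [3.0000, 3.0000, -23.0000]].
det J = 264.0000.

264.0000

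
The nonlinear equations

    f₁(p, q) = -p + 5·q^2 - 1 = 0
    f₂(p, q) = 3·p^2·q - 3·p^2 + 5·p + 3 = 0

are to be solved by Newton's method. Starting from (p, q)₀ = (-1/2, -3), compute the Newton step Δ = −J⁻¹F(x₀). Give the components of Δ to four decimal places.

(0.0817, 1.4806)

At (-1/2, -3): F = (44.5000, -2.5000).
Jacobian J = [[-1, 10·q], [6·p·q - 6·p + 5, 3·p^2]].
At the point, J = [[-1.0000, -30.0000], [17.0000, 0.7500]] (det J = 509.2500).
Solving J·Δ = −F gives Δ = (0.0817, 1.4806).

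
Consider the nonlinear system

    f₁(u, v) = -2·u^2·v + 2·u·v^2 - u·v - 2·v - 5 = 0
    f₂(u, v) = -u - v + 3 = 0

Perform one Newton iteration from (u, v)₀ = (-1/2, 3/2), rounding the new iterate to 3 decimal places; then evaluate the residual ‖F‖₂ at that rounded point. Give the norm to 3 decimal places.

9.128

At (-1/2, 3/2): F = (-10.250, 2.000).
Jacobian J = [[-4·u·v + 2·v^2 - v, -2·u^2 + 4·u·v - u - 2], [-1, -1]].
At the point, J = [[6.000, -5.000], [-1.000, -1.000]] (det J = -11.000).
Solving J·Δ = −F gives Δ = (1.841, 0.159).
Then the next iterate is (u, v)₁ = (1.341, 1.659).
Re-evaluating at (1.341, 1.659): F = (-9.12780, 0.000), so ‖F‖₂ = 9.128.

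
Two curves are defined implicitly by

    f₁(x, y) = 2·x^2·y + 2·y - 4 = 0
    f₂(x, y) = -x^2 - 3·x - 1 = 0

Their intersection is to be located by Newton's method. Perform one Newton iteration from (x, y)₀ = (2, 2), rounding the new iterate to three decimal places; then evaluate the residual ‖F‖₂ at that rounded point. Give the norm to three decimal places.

At (2, 2): F = (16.000, -11.000).
Jacobian J = [[4·x·y, 2·x^2 + 2], [-2·x - 3, 0]].
At the point, J = [[16.000, 10.000], [-7.000, 0.000]] (det J = 70.000).
Solving J·Δ = −F gives Δ = (-1.571, 0.914).
Then the next iterate is (x, y)₁ = (0.429, 2.914).
Re-evaluating at (0.429, 2.914): F = (2.90059, -2.47104), so ‖F‖₂ = 3.810.

3.810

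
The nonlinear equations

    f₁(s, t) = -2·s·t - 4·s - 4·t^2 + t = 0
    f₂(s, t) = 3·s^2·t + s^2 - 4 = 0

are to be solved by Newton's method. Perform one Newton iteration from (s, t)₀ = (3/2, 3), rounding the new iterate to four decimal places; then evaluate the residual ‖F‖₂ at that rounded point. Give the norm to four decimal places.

13.7013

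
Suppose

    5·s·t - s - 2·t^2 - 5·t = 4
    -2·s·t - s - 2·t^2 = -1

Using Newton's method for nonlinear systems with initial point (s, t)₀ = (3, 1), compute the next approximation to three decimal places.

At (3, 1): F = (1.000, -10.000).
Jacobian J = [[5·t - 1, 5·s - 4·t - 5], [-2·t - 1, -2·s - 4·t]].
At the point, J = [[4.000, 6.000], [-3.000, -10.000]] (det J = -22.000).
Solving J·Δ = −F gives Δ = (2.273, -1.682).
Then the next iterate is (s, t)₁ = (5.273, -0.682).

(5.273, -0.682)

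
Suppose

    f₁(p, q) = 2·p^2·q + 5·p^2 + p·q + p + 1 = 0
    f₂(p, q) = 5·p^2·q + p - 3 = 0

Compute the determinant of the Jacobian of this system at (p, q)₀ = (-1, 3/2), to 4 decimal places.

-53.5000

J = [[4·p·q + 10·p + q + 1, 2·p^2 + p], [10·p·q + 1, 5·p^2]].
At the point, J = [[-13.5000, 1.0000], [-14.0000, 5.0000]].
det J = -53.5000.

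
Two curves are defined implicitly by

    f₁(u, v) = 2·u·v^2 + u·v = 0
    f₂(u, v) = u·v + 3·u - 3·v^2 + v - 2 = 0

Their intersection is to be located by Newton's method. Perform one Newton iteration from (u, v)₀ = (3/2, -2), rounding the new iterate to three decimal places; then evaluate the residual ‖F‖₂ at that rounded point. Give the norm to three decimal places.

At (3/2, -2): F = (9.000, -14.500).
Jacobian J = [[2·v^2 + v, 4·u·v + u], [v + 3, u - 6·v + 1]].
At the point, J = [[6.000, -10.500], [1.000, 14.500]] (det J = 97.500).
Solving J·Δ = −F gives Δ = (0.223, 0.985).
Then the next iterate is (u, v)₁ = (1.723, -1.015).
Re-evaluating at (1.723, -1.015): F = (1.80131, -2.68552), so ‖F‖₂ = 3.234.

3.234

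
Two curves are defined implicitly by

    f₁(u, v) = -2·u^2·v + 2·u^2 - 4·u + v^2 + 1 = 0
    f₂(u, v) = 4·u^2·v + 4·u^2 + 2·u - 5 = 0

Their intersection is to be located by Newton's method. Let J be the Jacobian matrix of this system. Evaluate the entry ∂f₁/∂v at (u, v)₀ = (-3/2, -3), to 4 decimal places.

-10.5000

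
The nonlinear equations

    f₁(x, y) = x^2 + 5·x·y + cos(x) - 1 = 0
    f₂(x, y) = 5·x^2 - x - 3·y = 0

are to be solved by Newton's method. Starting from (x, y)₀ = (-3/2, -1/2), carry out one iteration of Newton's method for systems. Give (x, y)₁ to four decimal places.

(-0.6393, -0.3406)

At (-3/2, -1/2): F = (5.070737, 14.2500).
Jacobian J = [[2·x + 5·y - sin(x), 5·x], [10·x - 1, -3]].
At the point, J = [[-4.502505, -7.5000], [-16.0000, -3.0000]] (det J = -106.492485).
Solving J·Δ = −F gives Δ = (0.8607, 0.1594).
Then the next iterate is (x, y)₁ = (-0.6393, -0.3406).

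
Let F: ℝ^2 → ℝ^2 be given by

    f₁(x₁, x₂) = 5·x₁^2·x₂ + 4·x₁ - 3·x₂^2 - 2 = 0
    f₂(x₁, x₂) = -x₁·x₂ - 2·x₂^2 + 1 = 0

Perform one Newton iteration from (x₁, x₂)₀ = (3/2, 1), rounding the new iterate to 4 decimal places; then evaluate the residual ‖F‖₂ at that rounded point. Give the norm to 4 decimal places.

3.5252

At (3/2, 1): F = (12.2500, -2.5000).
Jacobian J = [[10·x₁·x₂ + 4, 5·x₁^2 - 6·x₂], [-x₂, -x₁ - 4·x₂]].
At the point, J = [[19.0000, 5.2500], [-1.0000, -5.5000]] (det J = -99.2500).
Solving J·Δ = −F gives Δ = (-0.5466, -0.3552).
Then the next iterate is (x₁, x₂)₁ = (0.9534, 0.6448).
Re-evaluating at (0.9534, 0.6448): F = (3.496823, -0.446286), so ‖F‖₂ = 3.5252.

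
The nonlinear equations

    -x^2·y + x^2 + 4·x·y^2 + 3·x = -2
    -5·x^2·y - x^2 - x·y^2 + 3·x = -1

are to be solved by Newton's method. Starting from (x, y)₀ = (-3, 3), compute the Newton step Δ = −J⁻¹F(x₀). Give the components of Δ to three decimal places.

(1.105, -0.946)

At (-3, 3): F = (-133.000, -125.000).
Jacobian J = [[-2·x·y + 2·x + 4·y^2 + 3, -x^2 + 8·x·y], [-10·x·y - 2·x - y^2 + 3, -5·x^2 - 2·x·y]].
At the point, J = [[51.000, -81.000], [90.000, -27.000]] (det J = 5913.000).
Solving J·Δ = −F gives Δ = (1.105, -0.946).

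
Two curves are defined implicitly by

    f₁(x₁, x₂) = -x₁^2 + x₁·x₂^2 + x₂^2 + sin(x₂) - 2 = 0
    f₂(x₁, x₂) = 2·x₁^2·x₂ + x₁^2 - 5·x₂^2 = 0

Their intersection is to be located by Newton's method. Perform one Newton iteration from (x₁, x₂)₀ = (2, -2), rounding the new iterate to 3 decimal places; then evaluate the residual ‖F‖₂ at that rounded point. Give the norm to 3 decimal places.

12.825

At (2, -2): F = (5.09070, -32.000).
Jacobian J = [[-2·x₁ + x₂^2, 2·x₁·x₂ + 2·x₂ + cos(x₂)], [4·x₁·x₂ + 2·x₁, 2·x₁^2 - 10·x₂]].
At the point, J = [[0.000, -12.41615], [-12.000, 28.000]] (det J = -148.99376).
Solving J·Δ = −F gives Δ = (-1.710, 0.410).
Then the next iterate is (x₁, x₂)₁ = (0.290, -1.590).
Re-evaluating at (0.290, -1.590): F = (0.17733, -12.82384), so ‖F‖₂ = 12.825.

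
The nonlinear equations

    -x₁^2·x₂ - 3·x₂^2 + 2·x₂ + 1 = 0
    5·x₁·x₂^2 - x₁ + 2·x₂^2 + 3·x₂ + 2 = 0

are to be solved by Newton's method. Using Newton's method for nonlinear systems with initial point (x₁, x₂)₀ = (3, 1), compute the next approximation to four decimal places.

At (3, 1): F = (-9.0000, 19.0000).
Jacobian J = [[-2·x₁·x₂, -x₁^2 - 6·x₂ + 2], [5·x₂^2 - 1, 10·x₁·x₂ + 4·x₂ + 3]].
At the point, J = [[-6.0000, -13.0000], [4.0000, 37.0000]] (det J = -170.0000).
Solving J·Δ = −F gives Δ = (-0.5059, -0.4588).
Then the next iterate is (x₁, x₂)₁ = (2.4941, 0.5412).

(2.4941, 0.5412)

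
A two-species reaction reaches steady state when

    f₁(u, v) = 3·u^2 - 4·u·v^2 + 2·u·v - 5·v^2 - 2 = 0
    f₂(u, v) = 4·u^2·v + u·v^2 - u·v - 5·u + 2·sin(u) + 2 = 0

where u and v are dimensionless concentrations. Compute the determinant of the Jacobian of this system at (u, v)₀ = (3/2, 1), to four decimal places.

J = [[6·u - 4·v^2 + 2·v, -8·u·v + 2·u - 10·v], [8·u·v + v^2 - v + 2·cos(u) - 5, 4·u^2 + 2·u·v - u]].
At the point, J = [[7.0000, -19.0000], [7.141474, 10.5000]].
det J = 209.1880.

209.1880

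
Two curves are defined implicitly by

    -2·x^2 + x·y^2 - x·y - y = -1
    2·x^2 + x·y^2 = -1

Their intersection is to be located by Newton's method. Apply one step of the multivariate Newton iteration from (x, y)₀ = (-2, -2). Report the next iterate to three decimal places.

At (-2, -2): F = (-17.000, 1.000).
Jacobian J = [[-4·x + y^2 - y, 2·x·y - x - 1], [4·x + y^2, 2·x·y]].
At the point, J = [[14.000, 9.000], [-4.000, 8.000]] (det J = 148.000).
Solving J·Δ = −F gives Δ = (0.980, 0.365).
Then the next iterate is (x, y)₁ = (-1.020, -1.635).

(-1.020, -1.635)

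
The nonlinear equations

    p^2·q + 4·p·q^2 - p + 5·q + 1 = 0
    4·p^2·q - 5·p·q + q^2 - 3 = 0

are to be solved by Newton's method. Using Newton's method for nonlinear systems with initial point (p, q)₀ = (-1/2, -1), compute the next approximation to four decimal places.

At (-1/2, -1): F = (-5.7500, -5.5000).
Jacobian J = [[2·p·q + 4·q^2 - 1, p^2 + 8·p·q + 5], [8·p·q - 5·q, 4·p^2 - 5·p + 2·q]].
At the point, J = [[4.0000, 9.2500], [9.0000, 1.5000]] (det J = -77.2500).
Solving J·Δ = −F gives Δ = (0.5469, 0.3851).
Then the next iterate is (p, q)₁ = (0.0469, -0.6149).

(0.0469, -0.6149)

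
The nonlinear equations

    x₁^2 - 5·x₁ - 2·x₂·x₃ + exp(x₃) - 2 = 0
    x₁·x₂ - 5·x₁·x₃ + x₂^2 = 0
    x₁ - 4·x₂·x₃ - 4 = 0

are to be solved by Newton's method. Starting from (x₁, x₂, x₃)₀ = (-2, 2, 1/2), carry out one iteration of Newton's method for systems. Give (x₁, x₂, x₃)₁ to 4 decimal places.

(0.0955, -9.8568, 2.4761)

At (-2, 2, 1/2): F = (11.648721, 5.0000, -10.0000).
Jacobian J = [[2·x₁ - 5, -2·x₃, -2·x₂ + exp(x₃)], [x₂ - 5·x₃, x₁ + 2·x₂, -5·x₁], [1, -4·x₃, -4·x₂]].
At the point, J = [[-9.0000, -1.0000, -2.351279], [-0.5000, 2.0000, 10.0000], [1.0000, -2.0000, -8.0000]] (det J = -39.648721).
Solving J·Δ = −F gives Δ = (2.0955, -11.8568, 1.9761).
Then the next iterate is (x₁, x₂, x₃)₁ = (0.0955, -9.8568, 2.4761).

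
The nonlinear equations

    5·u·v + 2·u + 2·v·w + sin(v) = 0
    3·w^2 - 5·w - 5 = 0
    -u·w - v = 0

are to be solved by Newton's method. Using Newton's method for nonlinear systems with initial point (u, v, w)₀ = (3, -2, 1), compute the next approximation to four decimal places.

(-14.1557, -6.8443, 8.0000)

At (3, -2, 1): F = (-28.909297, -7.0000, -1.0000).
Jacobian J = [[5·v + 2, 5·u + 2·w + cos(v), 2·v], [0, 0, 6·w - 5], [-w, -1, -u]].
At the point, J = [[-8.0000, 16.583853, -4.0000], [0.0000, 0.0000, 1.0000], [-1.0000, -1.0000, -3.0000]] (det J = -24.583853).
Solving J·Δ = −F gives Δ = (-17.1557, -4.8443, 7.0000).
Then the next iterate is (u, v, w)₁ = (-14.1557, -6.8443, 8.0000).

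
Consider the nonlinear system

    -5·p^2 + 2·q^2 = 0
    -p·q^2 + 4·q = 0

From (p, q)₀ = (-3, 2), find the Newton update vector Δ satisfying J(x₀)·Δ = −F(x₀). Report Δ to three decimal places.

(1.469, -0.883)

At (-3, 2): F = (-37.000, 20.000).
Jacobian J = [[-10·p, 4·q], [-q^2, -2·p·q + 4]].
At the point, J = [[30.000, 8.000], [-4.000, 16.000]] (det J = 512.000).
Solving J·Δ = −F gives Δ = (1.469, -0.883).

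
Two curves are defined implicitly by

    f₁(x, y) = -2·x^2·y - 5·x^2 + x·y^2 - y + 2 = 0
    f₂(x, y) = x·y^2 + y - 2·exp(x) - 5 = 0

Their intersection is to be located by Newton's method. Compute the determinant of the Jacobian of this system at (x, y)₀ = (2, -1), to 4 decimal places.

J = [[-4·x·y - 10·x + y^2, -2·x^2 + 2·x·y - 1], [y^2 - 2·exp(x), 2·x·y + 1]].
At the point, J = [[-11.0000, -13.0000], [-13.778112, -3.0000]].
det J = -146.1155.

-146.1155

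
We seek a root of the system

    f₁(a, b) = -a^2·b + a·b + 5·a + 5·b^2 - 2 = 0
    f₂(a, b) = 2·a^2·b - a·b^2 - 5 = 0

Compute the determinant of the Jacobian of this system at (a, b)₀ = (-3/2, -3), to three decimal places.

J = [[-2·a·b + b + 5, -a^2 + a + 10·b], [4·a·b - b^2, 2·a^2 - 2·a·b]].
At the point, J = [[-7.000, -33.750], [9.000, -4.500]].
det J = 335.250.

335.250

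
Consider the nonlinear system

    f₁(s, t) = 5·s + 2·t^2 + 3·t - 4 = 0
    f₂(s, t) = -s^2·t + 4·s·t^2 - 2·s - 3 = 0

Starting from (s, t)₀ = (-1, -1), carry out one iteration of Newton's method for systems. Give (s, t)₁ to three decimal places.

(1.114, -0.429)

At (-1, -1): F = (-10.000, -4.000).
Jacobian J = [[5, 4·t + 3], [-2·s·t + 4·t^2 - 2, -s^2 + 8·s·t]].
At the point, J = [[5.000, -1.000], [0.000, 7.000]] (det J = 35.000).
Solving J·Δ = −F gives Δ = (2.114, 0.571).
Then the next iterate is (s, t)₁ = (1.114, -0.429).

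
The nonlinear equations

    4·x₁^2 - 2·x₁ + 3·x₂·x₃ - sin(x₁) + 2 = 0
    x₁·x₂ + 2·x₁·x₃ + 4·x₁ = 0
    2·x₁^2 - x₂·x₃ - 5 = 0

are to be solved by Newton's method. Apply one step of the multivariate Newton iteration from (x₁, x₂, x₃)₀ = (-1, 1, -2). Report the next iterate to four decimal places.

At (-1, 1, -2): F = (2.841471, -1.0000, -1.0000).
Jacobian J = [[8·x₁ - cos(x₁) - 2, 3·x₃, 3·x₂], [x₂ + 2·x₃ + 4, x₁, 2·x₁], [4·x₁, -x₃, -x₂]].
At the point, J = [[-10.540302, -6.0000, 3.0000], [1.0000, -1.0000, -2.0000], [-4.0000, 2.0000, -1.0000]] (det J = -112.701512).
Solving J·Δ = −F gives Δ = (-0.0070, 0.1873, -0.5972).
Then the next iterate is (x₁, x₂, x₃)₁ = (-1.0070, 1.1873, -2.5972).

(-1.0070, 1.1873, -2.5972)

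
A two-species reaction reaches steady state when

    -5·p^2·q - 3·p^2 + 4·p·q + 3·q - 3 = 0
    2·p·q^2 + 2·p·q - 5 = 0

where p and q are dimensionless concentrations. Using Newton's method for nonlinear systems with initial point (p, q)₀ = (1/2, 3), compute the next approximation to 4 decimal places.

At (1/2, 3): F = (7.5000, 7.0000).
Jacobian J = [[-10·p·q - 6·p + 4·q, -5·p^2 + 4·p + 3], [2·q^2 + 2·q, 4·p·q + 2·p]].
At the point, J = [[-6.0000, 3.7500], [24.0000, 7.0000]] (det J = -132.0000).
Solving J·Δ = −F gives Δ = (0.1989, -1.6818).
Then the next iterate is (p, q)₁ = (0.6989, 1.3182).

(0.6989, 1.3182)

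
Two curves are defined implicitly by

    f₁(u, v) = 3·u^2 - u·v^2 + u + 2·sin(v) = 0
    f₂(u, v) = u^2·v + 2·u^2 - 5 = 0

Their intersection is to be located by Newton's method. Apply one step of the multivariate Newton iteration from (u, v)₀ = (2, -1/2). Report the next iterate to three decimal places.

(0.370, 1.695)

At (2, -1/2): F = (12.54115, 1.000).
Jacobian J = [[6·u - v^2 + 1, -2·u·v + 2·cos(v)], [2·u·v + 4·u, u^2]].
At the point, J = [[12.750, 3.75517], [6.000, 4.000]] (det J = 28.46901).
Solving J·Δ = −F gives Δ = (-1.630, 2.195).
Then the next iterate is (u, v)₁ = (0.370, 1.695).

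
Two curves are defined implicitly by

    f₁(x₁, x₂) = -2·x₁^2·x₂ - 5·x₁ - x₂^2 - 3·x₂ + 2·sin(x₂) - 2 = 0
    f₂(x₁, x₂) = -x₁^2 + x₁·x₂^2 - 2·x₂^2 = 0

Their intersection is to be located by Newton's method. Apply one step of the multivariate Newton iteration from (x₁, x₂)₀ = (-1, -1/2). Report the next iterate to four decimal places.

At (-1, -1/2): F = (4.291149, -1.7500).
Jacobian J = [[-4·x₁·x₂ - 5, -2·x₁^2 - 2·x₂ + 2·cos(x₂) - 3], [-2·x₁ + x₂^2, 2·x₁·x₂ - 4·x₂]].
At the point, J = [[-7.0000, -2.244835], [2.2500, 3.0000]] (det J = -15.949122).
Solving J·Δ = −F gives Δ = (0.5608, 0.1627).
Then the next iterate is (x₁, x₂)₁ = (-0.4392, -0.3373).

(-0.4392, -0.3373)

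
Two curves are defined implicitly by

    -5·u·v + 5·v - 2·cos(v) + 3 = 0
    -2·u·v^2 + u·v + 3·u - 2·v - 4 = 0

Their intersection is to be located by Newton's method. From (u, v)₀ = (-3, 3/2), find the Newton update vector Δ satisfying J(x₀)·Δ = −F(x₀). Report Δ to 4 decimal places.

(5.9603, 0.5385)

At (-3, 3/2): F = (32.858526, -7.0000).
Jacobian J = [[-5·v, -5·u + 2·sin(v) + 5], [-2·v^2 + v + 3, -4·u·v + u - 2]].
At the point, J = [[-7.5000, 21.994990], [0.0000, 13.0000]] (det J = -97.5000).
Solving J·Δ = −F gives Δ = (5.9603, 0.5385).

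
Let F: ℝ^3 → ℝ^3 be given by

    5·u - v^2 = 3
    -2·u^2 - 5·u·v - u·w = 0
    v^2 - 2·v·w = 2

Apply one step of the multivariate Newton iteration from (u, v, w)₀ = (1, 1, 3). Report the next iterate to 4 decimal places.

At (1, 1, 3): F = (1.0000, -10.0000, -7.0000).
Jacobian J = [[5, -2·v, 0], [-4·u - 5·v - w, -5·u, -u], [0, 2·v - 2·w, -2·v]].
At the point, J = [[5.0000, -2.0000, 0.0000], [-12.0000, -5.0000, -1.0000], [0.0000, -4.0000, -2.0000]] (det J = 78.0000).
Solving J·Δ = −F gives Δ = (-0.4103, -0.5256, -2.4487).
Then the next iterate is (u, v, w)₁ = (0.5897, 0.4744, 0.5513).

(0.5897, 0.4744, 0.5513)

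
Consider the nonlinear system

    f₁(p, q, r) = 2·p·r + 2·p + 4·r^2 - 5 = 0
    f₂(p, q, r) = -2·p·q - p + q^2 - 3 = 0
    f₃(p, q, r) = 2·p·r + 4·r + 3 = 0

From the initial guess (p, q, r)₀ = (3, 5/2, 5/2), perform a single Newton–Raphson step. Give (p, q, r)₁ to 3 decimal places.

At (3, 5/2, 5/2): F = (41.000, -14.750, 28.000).
Jacobian J = [[2·r + 2, 0, 2·p + 8·r], [-2·q - 1, -2·p + 2·q, 0], [2·r, 0, 2·p + 4]].
At the point, J = [[7.000, 0.000, 26.000], [-6.000, -1.000, 0.000], [5.000, 0.000, 10.000]] (det J = 60.000).
Solving J·Δ = −F gives Δ = (-5.300, 17.050, -0.150).
Then the next iterate is (p, q, r)₁ = (-2.300, 19.550, 2.350).

(-2.300, 19.550, 2.350)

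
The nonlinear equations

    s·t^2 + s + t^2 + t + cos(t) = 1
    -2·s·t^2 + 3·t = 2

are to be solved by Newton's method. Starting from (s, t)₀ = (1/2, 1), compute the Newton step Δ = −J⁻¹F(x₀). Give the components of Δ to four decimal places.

At (1/2, 1): F = (2.540302, 0.0000).
Jacobian J = [[t^2 + 1, 2·s·t + 2·t - sin(t) + 1], [-2·t^2, -4·s·t + 3]].
At the point, J = [[2.0000, 3.158529], [-2.0000, 1.0000]] (det J = 8.317058).
Solving J·Δ = −F gives Δ = (-0.3054, -0.6109).

(-0.3054, -0.6109)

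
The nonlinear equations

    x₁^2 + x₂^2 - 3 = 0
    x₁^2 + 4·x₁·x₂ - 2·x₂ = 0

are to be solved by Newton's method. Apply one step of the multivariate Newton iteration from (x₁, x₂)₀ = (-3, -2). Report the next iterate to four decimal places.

(-3.2857, 0.9286)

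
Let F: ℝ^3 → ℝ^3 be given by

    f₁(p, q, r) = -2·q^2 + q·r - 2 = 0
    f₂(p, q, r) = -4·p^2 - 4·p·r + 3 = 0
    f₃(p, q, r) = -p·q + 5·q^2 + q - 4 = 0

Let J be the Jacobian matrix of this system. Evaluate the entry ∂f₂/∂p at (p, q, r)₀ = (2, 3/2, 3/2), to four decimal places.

∂f₂/∂p = -8·p - 4·r.
At (2, 3/2, 3/2) this is -22.0000.

-22.0000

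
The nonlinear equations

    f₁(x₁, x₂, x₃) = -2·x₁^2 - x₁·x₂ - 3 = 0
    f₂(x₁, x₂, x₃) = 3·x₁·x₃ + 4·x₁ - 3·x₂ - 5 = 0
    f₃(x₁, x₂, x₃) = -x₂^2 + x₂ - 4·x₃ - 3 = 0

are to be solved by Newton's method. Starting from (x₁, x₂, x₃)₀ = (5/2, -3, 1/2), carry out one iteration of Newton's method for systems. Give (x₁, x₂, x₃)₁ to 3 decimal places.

(0.464, -0.499, 0.627)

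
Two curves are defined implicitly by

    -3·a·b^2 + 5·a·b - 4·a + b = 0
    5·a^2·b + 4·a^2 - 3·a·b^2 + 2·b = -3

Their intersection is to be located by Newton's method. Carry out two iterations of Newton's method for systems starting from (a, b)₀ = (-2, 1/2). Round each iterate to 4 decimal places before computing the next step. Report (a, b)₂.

At (-2, 1/2): F = (5.0000, 31.5000).
Jacobian J = [[-3·b^2 + 5·b - 4, -6·a·b + 5·a + 1], [10·a·b + 8·a - 3·b^2, 5·a^2 - 6·a·b + 2]].
At the point, J = [[-2.2500, -3.0000], [-26.7500, 28.0000]] (det J = -143.2500).
Solving J·Δ = −F gives Δ = (1.6370, 0.4389).
Then the next iterate is (a, b)₁ = (-0.3630, 0.9389).
Round to (-0.3630, 0.9389) and repeat: F = (1.646786, 6.983455), J = [[-1.950100, 1.229924], [-8.956807, 4.703769]].
Δ = (0.4573, -0.6138), so (a, b)₂ = (0.0943, 0.3251).

(0.0943, 0.3251)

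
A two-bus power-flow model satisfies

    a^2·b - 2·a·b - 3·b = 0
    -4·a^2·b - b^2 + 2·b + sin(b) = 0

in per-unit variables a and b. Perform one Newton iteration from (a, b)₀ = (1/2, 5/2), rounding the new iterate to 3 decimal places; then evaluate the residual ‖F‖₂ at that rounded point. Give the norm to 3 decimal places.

At (1/2, 5/2): F = (-9.375, -3.15153).
Jacobian J = [[2·a·b - 2·b, a^2 - 2·a - 3], [-8·a·b, -4·a^2 - 2·b + cos(b) + 2]].
At the point, J = [[-2.500, -3.750], [-10.000, -4.80114]] (det J = -25.49714).
Solving J·Δ = −F gives Δ = (1.302, -3.368).
Then the next iterate is (a, b)₁ = (1.802, -0.868).
Re-evaluating at (1.802, -0.868): F = (2.91370, 8.02183), so ‖F‖₂ = 8.535.

8.535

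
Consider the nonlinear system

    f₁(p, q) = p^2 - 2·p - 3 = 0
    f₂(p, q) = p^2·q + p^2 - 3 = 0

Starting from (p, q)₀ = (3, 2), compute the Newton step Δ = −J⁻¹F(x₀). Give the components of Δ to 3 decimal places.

(0.000, -2.667)

At (3, 2): F = (0.000, 24.000).
Jacobian J = [[2·p - 2, 0], [2·p·q + 2·p, p^2]].
At the point, J = [[4.000, 0.000], [18.000, 9.000]] (det J = 36.000).
Solving J·Δ = −F gives Δ = (0.000, -2.667).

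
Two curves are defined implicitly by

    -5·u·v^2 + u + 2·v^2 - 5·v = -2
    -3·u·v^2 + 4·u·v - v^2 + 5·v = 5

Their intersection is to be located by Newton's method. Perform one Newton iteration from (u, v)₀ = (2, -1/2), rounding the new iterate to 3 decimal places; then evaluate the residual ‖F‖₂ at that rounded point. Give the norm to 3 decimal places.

6728.832

At (2, -1/2): F = (4.500, -13.250).
Jacobian J = [[-5·v^2 + 1, -10·u·v + 4·v - 5], [-3·v^2 + 4·v, -6·u·v + 4·u - 2·v + 5]].
At the point, J = [[-0.250, 3.000], [-2.750, 20.000]] (det J = 3.250).
Solving J·Δ = −F gives Δ = (-39.923, -4.827).
Then the next iterate is (u, v)₁ = (-37.923, -5.327).
Re-evaluating at (-37.923, -5.327): F = (5428.15725, 3976.46619), so ‖F‖₂ = 6728.832.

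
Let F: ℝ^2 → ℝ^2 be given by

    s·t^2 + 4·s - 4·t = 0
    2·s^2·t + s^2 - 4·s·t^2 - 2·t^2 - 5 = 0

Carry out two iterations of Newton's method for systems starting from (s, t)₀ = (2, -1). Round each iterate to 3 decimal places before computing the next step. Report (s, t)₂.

(-1.072, -2.081)

At (2, -1): F = (14.000, -19.000).
Jacobian J = [[t^2 + 4, 2·s·t - 4], [4·s·t + 2·s - 4·t^2, 2·s^2 - 8·s·t - 4·t]].
At the point, J = [[5.000, -8.000], [-8.000, 28.000]] (det J = 76.000).
Solving J·Δ = −F gives Δ = (-3.158, -0.224).
Then the next iterate is (s, t)₁ = (-1.158, -1.224).
Round to (-1.158, -1.224) and repeat: F = (-1.47089, -2.99852), J = [[5.49818, -1.16522], [-2.63914, -3.76121]].
Δ = (0.086, -0.857), so (s, t)₂ = (-1.072, -2.081).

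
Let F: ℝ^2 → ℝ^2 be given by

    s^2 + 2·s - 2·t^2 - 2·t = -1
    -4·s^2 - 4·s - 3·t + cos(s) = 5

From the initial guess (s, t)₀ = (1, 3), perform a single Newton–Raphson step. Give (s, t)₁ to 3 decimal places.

(-0.254, 1.213)

At (1, 3): F = (-20.000, -21.45970).
Jacobian J = [[2·s + 2, -4·t - 2], [-8·s - sin(s) - 4, -3]].
At the point, J = [[4.000, -14.000], [-12.84147, -3.000]] (det J = -191.78059).
Solving J·Δ = −F gives Δ = (-1.254, -1.787).
Then the next iterate is (s, t)₁ = (-0.254, 1.213).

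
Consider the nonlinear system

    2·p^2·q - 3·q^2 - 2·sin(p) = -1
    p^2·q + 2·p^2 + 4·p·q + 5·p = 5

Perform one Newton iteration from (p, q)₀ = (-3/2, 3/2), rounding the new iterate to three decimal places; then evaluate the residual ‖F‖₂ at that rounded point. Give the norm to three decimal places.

12.873

At (-3/2, 3/2): F = (2.99499, -13.625).
Jacobian J = [[4·p·q - 2·cos(p), 2·p^2 - 6·q], [2·p·q + 4·p + 4·q + 5, p^2 + 4·p]].
At the point, J = [[-9.14147, -4.500], [0.500, -3.750]] (det J = 36.53053).
Solving J·Δ = −F gives Δ = (1.986, -3.369).
Then the next iterate is (p, q)₁ = (0.486, -1.869).
Re-evaluating at (0.486, -1.869): F = (-11.29657, -6.17239), so ‖F‖₂ = 12.873.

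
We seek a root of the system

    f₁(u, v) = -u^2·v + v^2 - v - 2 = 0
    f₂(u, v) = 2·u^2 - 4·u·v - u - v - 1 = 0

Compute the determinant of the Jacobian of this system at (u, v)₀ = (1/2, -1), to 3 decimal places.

13.250

J = [[-2·u·v, -u^2 + 2·v - 1], [4·u - 4·v - 1, -4·u - 1]].
At the point, J = [[1.000, -3.250], [5.000, -3.000]].
det J = 13.250.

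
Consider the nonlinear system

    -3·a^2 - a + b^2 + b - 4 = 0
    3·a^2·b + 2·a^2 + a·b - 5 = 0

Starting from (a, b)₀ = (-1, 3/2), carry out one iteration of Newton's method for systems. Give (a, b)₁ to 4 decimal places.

At (-1, 3/2): F = (-2.2500, 0.0000).
Jacobian J = [[-6·a - 1, 2·b + 1], [6·a·b + 4·a + b, 3·a^2 + a]].
At the point, J = [[5.0000, 4.0000], [-11.5000, 2.0000]] (det J = 56.0000).
Solving J·Δ = −F gives Δ = (0.0804, 0.4621).
Then the next iterate is (a, b)₁ = (-0.9196, 1.9621).

(-0.9196, 1.9621)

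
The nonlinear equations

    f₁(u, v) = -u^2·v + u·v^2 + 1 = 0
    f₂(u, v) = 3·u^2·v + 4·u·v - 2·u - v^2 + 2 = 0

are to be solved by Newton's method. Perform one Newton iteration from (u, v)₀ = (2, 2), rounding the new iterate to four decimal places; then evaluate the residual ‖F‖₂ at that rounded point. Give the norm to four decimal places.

10.0202

At (2, 2): F = (1.0000, 34.0000).
Jacobian J = [[-2·u·v + v^2, -u^2 + 2·u·v], [6·u·v + 4·v - 2, 3·u^2 + 4·u - 2·v]].
At the point, J = [[-4.0000, 4.0000], [30.0000, 16.0000]] (det J = -184.0000).
Solving J·Δ = −F gives Δ = (-0.6522, -0.9022).
Then the next iterate is (u, v)₁ = (1.3478, 1.0978).
Re-evaluating at (1.3478, 1.0978): F = (0.630096, 10.000369), so ‖F‖₂ = 10.0202.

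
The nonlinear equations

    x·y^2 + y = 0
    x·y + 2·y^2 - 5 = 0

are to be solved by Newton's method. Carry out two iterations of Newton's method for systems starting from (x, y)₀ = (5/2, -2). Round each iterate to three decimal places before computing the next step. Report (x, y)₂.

(0.603, -1.737)

At (5/2, -2): F = (8.000, -2.000).
Jacobian J = [[y^2, 2·x·y + 1], [y, x + 4·y]].
At the point, J = [[4.000, -9.000], [-2.000, -5.500]] (det J = -40.000).
Solving J·Δ = −F gives Δ = (-1.550, 0.200).
Then the next iterate is (x, y)₁ = (0.950, -1.800).
Round to (0.950, -1.800) and repeat: F = (1.278, -0.230), J = [[3.240, -2.420], [-1.800, -6.250]].
Δ = (-0.347, 0.063), so (x, y)₂ = (0.603, -1.737).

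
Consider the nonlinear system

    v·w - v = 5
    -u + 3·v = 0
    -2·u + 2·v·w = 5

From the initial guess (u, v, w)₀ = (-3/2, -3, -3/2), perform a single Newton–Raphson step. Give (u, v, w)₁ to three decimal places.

(3.750, 1.250, -4.208)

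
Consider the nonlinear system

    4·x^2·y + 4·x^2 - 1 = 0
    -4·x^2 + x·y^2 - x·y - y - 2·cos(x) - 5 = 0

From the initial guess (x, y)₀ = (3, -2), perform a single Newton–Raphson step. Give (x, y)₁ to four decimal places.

(1.7506, -1.8052)

At (3, -2): F = (-37.0000, -19.020015).
Jacobian J = [[8·x·y + 8·x, 4·x^2], [-8·x + y^2 - y + 2·sin(x), 2·x·y - x - 1]].
At the point, J = [[-24.0000, 36.0000], [-17.717760, -16.0000]] (det J = 1021.839359).
Solving J·Δ = −F gives Δ = (-1.2494, 0.1948).
Then the next iterate is (x, y)₁ = (1.7506, -1.8052).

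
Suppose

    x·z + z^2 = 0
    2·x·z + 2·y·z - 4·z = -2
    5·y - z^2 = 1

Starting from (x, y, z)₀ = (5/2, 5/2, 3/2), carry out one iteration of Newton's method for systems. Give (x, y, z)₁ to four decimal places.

(6.0052, -0.5781, -0.5469)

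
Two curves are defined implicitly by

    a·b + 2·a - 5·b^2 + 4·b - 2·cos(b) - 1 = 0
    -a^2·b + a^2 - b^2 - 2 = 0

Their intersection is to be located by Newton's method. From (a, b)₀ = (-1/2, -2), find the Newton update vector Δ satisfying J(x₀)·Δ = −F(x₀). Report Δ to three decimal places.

At (-1/2, -2): F = (-28.16771, -5.250).
Jacobian J = [[b + 2, a - 10·b + 2·sin(b) + 4], [-2·a·b + 2·a, -a^2 - 2·b]].
At the point, J = [[0.000, 21.68141], [-3.000, 3.750]] (det J = 65.04422).
Solving J·Δ = −F gives Δ = (-0.126, 1.299).

(-0.126, 1.299)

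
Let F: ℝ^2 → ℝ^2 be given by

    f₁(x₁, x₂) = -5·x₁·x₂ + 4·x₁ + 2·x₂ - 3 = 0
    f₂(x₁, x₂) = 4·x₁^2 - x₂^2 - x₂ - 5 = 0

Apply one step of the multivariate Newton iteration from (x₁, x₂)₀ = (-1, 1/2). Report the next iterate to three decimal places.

(-1.363, 1.078)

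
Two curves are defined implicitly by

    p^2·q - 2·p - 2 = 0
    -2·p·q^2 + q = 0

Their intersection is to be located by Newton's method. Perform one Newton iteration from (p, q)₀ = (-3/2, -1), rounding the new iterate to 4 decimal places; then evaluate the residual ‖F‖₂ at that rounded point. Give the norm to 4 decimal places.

22.8035

At (-3/2, -1): F = (-1.2500, 2.0000).
Jacobian J = [[2·p·q - 2, p^2], [-2·q^2, -4·p·q + 1]].
At the point, J = [[1.0000, 2.2500], [-2.0000, -5.0000]] (det J = -0.5000).
Solving J·Δ = −F gives Δ = (3.5000, -1.0000).
Then the next iterate is (p, q)₁ = (2.0000, -2.0000).
Re-evaluating at (2.0000, -2.0000): F = (-14.0000, -18.0000), so ‖F‖₂ = 22.8035.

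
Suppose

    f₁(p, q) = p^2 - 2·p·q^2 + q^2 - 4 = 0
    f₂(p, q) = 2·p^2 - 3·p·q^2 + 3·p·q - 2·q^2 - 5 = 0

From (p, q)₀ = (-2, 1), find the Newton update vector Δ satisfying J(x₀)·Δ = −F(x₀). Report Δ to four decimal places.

At (-2, 1): F = (5.0000, 1.0000).
Jacobian J = [[2·p - 2·q^2, -4·p·q + 2·q], [4·p - 3·q^2 + 3·q, -6·p·q + 3·p - 4·q]].
At the point, J = [[-6.0000, 10.0000], [-8.0000, 2.0000]] (det J = 68.0000).
Solving J·Δ = −F gives Δ = (0.0000, -0.5000).

(0.0000, -0.5000)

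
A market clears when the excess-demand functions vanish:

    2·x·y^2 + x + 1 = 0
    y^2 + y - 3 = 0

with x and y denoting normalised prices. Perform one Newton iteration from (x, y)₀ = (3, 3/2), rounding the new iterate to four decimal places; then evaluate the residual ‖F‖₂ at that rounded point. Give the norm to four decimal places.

At (3, 3/2): F = (17.5000, 0.7500).
Jacobian J = [[2·y^2 + 1, 4·x·y], [0, 2·y + 1]].
At the point, J = [[5.5000, 18.0000], [0.0000, 4.0000]] (det J = 22.0000).
Solving J·Δ = −F gives Δ = (-2.5682, -0.1875).
Then the next iterate is (x, y)₁ = (0.4318, 1.3125).
Re-evaluating at (0.4318, 1.3125): F = (2.919486, 0.035156), so ‖F‖₂ = 2.9197.

2.9197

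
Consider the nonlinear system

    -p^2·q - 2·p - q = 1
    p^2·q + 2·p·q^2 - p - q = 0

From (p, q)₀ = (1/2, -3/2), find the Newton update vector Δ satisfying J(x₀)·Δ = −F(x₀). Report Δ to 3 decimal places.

At (1/2, -3/2): F = (-0.125, 2.875).
Jacobian J = [[-2·p·q - 2, -p^2 - 1], [2·p·q + 2·q^2 - 1, p^2 + 4·p·q - 1]].
At the point, J = [[-0.500, -1.250], [2.000, -3.750]] (det J = 4.375).
Solving J·Δ = −F gives Δ = (-0.929, 0.271).

(-0.929, 0.271)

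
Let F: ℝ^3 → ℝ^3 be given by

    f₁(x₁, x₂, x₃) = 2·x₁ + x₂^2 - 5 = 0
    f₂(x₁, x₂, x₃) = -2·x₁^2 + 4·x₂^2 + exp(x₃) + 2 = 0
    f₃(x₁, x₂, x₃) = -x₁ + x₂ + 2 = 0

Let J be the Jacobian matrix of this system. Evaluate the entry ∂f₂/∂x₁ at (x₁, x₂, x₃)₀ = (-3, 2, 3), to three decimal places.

12.000

∂f₂/∂x₁ = -4·x₁.
At (-3, 2, 3) this is 12.000.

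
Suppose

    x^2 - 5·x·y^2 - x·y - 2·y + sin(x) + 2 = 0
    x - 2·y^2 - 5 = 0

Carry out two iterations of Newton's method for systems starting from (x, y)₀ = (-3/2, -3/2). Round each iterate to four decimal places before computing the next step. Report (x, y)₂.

(-51.7229, -18.9421)

At (-3/2, -3/2): F = (20.877505, -11.0000).
Jacobian J = [[2·x - 5·y^2 - y + cos(x), -10·x·y - x - 2], [1, -4·y]].
At the point, J = [[-12.679263, -23.0000], [1.0000, 6.0000]] (det J = -53.075577).
Solving J·Δ = −F gives Δ = (-2.4067, 2.2344).
Then the next iterate is (x, y)₁ = (-3.9067, 0.7344).
Round to (-3.9067, 0.7344) and repeat: F = (29.890463, -9.985387), J = [[-11.965825, 30.597505], [1.0000, -2.9376]].
Δ = (-47.8162, -19.6765), so (x, y)₂ = (-51.7229, -18.9421).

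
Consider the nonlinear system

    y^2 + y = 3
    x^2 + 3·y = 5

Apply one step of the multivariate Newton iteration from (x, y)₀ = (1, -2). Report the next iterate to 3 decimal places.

(6.500, -2.333)

At (1, -2): F = (-1.000, -10.000).
Jacobian J = [[0, 2·y + 1], [2·x, 3]].
At the point, J = [[0.000, -3.000], [2.000, 3.000]] (det J = 6.000).
Solving J·Δ = −F gives Δ = (5.500, -0.333).
Then the next iterate is (x, y)₁ = (6.500, -2.333).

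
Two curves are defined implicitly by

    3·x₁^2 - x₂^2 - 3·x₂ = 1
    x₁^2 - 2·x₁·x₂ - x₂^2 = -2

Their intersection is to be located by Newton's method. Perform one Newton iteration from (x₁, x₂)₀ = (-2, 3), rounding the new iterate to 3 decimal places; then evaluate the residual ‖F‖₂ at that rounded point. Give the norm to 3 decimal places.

2.772

At (-2, 3): F = (-7.000, 9.000).
Jacobian J = [[6·x₁, -2·x₂ - 3], [2·x₁ - 2·x₂, -2·x₁ - 2·x₂]].
At the point, J = [[-12.000, -9.000], [-10.000, -2.000]] (det J = -66.000).
Solving J·Δ = −F gives Δ = (1.439, -2.697).
Then the next iterate is (x₁, x₂)₁ = (-0.561, 0.303).
Re-evaluating at (-0.561, 0.303): F = (-1.05665, 2.56288), so ‖F‖₂ = 2.772.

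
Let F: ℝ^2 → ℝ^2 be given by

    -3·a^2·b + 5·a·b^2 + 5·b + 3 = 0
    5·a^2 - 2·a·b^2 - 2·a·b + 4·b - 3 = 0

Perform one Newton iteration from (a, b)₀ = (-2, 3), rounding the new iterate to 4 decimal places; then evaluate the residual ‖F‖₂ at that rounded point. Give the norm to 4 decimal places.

At (-2, 3): F = (-108.0000, 77.0000).
Jacobian J = [[-6·a·b + 5·b^2, -3·a^2 + 10·a·b + 5], [10·a - 2·b^2 - 2·b, -4·a·b - 2·a + 4]].
At the point, J = [[81.0000, -67.0000], [-44.0000, 32.0000]] (det J = -356.0000).
Solving J·Δ = −F gives Δ = (4.7837, 4.1713).
Then the next iterate is (a, b)₁ = (2.7837, 7.1713).
Re-evaluating at (2.7837, 7.1713): F = (587.939864, -261.813074), so ‖F‖₂ = 643.5988.

643.5988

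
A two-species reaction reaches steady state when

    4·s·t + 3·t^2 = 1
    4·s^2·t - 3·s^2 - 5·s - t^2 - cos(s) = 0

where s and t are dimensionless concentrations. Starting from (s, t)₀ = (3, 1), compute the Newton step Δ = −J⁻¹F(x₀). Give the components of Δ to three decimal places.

(-5.060, 0.347)

At (3, 1): F = (14.000, -6.01001).
Jacobian J = [[4·t, 4·s + 6·t], [8·s·t - 6·s + sin(s) - 5, 4·s^2 - 2·t]].
At the point, J = [[4.000, 18.000], [1.14112, 34.000]] (det J = 115.45984).
Solving J·Δ = −F gives Δ = (-5.060, 0.347).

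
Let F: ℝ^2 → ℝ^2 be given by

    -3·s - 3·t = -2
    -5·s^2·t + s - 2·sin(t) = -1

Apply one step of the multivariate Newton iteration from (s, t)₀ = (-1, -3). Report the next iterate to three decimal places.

(-0.954, 1.621)

At (-1, -3): F = (14.000, 15.28224).
Jacobian J = [[-3, -3], [-10·s·t + 1, -5·s^2 - 2·cos(t)]].
At the point, J = [[-3.000, -3.000], [-29.000, -3.02002]] (det J = -77.93995).
Solving J·Δ = −F gives Δ = (0.046, 4.621).
Then the next iterate is (s, t)₁ = (-0.954, 1.621).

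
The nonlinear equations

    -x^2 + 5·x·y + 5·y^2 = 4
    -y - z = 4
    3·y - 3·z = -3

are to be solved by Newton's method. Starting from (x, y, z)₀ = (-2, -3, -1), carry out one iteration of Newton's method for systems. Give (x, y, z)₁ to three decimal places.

(2.273, -2.500, -1.500)

At (-2, -3, -1): F = (67.000, 0.000, -3.000).
Jacobian J = [[-2·x + 5·y, 5·x + 10·y, 0], [0, -1, -1], [0, 3, -3]].
At the point, J = [[-11.000, -40.000, 0.000], [0.000, -1.000, -1.000], [0.000, 3.000, -3.000]] (det J = -66.000).
Solving J·Δ = −F gives Δ = (4.273, 0.500, -0.500).
Then the next iterate is (x, y, z)₁ = (2.273, -2.500, -1.500).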